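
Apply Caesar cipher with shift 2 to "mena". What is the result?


Caesar cipher: shift "mena" by 2
  'm' (pos 12) + 2 = pos 14 = 'o'
  'e' (pos 4) + 2 = pos 6 = 'g'
  'n' (pos 13) + 2 = pos 15 = 'p'
  'a' (pos 0) + 2 = pos 2 = 'c'
Result: ogpc

ogpc


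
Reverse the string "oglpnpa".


Input: oglpnpa
Reading characters right to left:
  Position 6: 'a'
  Position 5: 'p'
  Position 4: 'n'
  Position 3: 'p'
  Position 2: 'l'
  Position 1: 'g'
  Position 0: 'o'
Reversed: apnplgo

apnplgo


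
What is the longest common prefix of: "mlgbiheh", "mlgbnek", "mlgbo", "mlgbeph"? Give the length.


Words: mlgbiheh, mlgbnek, mlgbo, mlgbeph
  Position 0: all 'm' => match
  Position 1: all 'l' => match
  Position 2: all 'g' => match
  Position 3: all 'b' => match
  Position 4: ('i', 'n', 'o', 'e') => mismatch, stop
LCP = "mlgb" (length 4)

4


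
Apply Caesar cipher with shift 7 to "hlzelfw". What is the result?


Caesar cipher: shift "hlzelfw" by 7
  'h' (pos 7) + 7 = pos 14 = 'o'
  'l' (pos 11) + 7 = pos 18 = 's'
  'z' (pos 25) + 7 = pos 6 = 'g'
  'e' (pos 4) + 7 = pos 11 = 'l'
  'l' (pos 11) + 7 = pos 18 = 's'
  'f' (pos 5) + 7 = pos 12 = 'm'
  'w' (pos 22) + 7 = pos 3 = 'd'
Result: osglsmd

osglsmd


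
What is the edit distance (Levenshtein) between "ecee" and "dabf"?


Computing edit distance: "ecee" -> "dabf"
DP table:
           d    a    b    f
      0    1    2    3    4
  e   1    1    2    3    4
  c   2    2    2    3    4
  e   3    3    3    3    4
  e   4    4    4    4    4
Edit distance = dp[4][4] = 4

4


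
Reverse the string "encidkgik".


Input: encidkgik
Reading characters right to left:
  Position 8: 'k'
  Position 7: 'i'
  Position 6: 'g'
  Position 5: 'k'
  Position 4: 'd'
  Position 3: 'i'
  Position 2: 'c'
  Position 1: 'n'
  Position 0: 'e'
Reversed: kigkdicne

kigkdicne


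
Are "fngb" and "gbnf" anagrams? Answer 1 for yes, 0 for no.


Strings: "fngb", "gbnf"
Sorted first:  bfgn
Sorted second: bfgn
Sorted forms match => anagrams

1


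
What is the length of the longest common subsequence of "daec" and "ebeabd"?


LCS of "daec" and "ebeabd"
DP table:
           e    b    e    a    b    d
      0    0    0    0    0    0    0
  d   0    0    0    0    0    0    1
  a   0    0    0    0    1    1    1
  e   0    1    1    1    1    1    1
  c   0    1    1    1    1    1    1
LCS length = dp[4][6] = 1

1


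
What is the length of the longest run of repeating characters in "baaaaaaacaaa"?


Input: "baaaaaaacaaa"
Scanning for longest run:
  Position 1 ('a'): new char, reset run to 1
  Position 2 ('a'): continues run of 'a', length=2
  Position 3 ('a'): continues run of 'a', length=3
  Position 4 ('a'): continues run of 'a', length=4
  Position 5 ('a'): continues run of 'a', length=5
  Position 6 ('a'): continues run of 'a', length=6
  Position 7 ('a'): continues run of 'a', length=7
  Position 8 ('c'): new char, reset run to 1
  Position 9 ('a'): new char, reset run to 1
  Position 10 ('a'): continues run of 'a', length=2
  Position 11 ('a'): continues run of 'a', length=3
Longest run: 'a' with length 7

7


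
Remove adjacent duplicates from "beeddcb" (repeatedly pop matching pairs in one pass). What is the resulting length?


Input: beeddcb
Stack-based adjacent duplicate removal:
  Read 'b': push. Stack: b
  Read 'e': push. Stack: be
  Read 'e': matches stack top 'e' => pop. Stack: b
  Read 'd': push. Stack: bd
  Read 'd': matches stack top 'd' => pop. Stack: b
  Read 'c': push. Stack: bc
  Read 'b': push. Stack: bcb
Final stack: "bcb" (length 3)

3


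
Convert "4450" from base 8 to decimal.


Input: "4450" in base 8
Positional expansion:
  Digit '4' (value 4) x 8^3 = 2048
  Digit '4' (value 4) x 8^2 = 256
  Digit '5' (value 5) x 8^1 = 40
  Digit '0' (value 0) x 8^0 = 0
Sum = 2344

2344


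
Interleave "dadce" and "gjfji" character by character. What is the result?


Interleaving "dadce" and "gjfji":
  Position 0: 'd' from first, 'g' from second => "dg"
  Position 1: 'a' from first, 'j' from second => "aj"
  Position 2: 'd' from first, 'f' from second => "df"
  Position 3: 'c' from first, 'j' from second => "cj"
  Position 4: 'e' from first, 'i' from second => "ei"
Result: dgajdfcjei

dgajdfcjei


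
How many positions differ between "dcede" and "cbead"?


Comparing "dcede" and "cbead" position by position:
  Position 0: 'd' vs 'c' => DIFFER
  Position 1: 'c' vs 'b' => DIFFER
  Position 2: 'e' vs 'e' => same
  Position 3: 'd' vs 'a' => DIFFER
  Position 4: 'e' vs 'd' => DIFFER
Positions that differ: 4

4


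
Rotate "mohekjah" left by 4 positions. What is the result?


Input: "mohekjah", rotate left by 4
First 4 characters: "mohe"
Remaining characters: "kjah"
Concatenate remaining + first: "kjah" + "mohe" = "kjahmohe"

kjahmohe


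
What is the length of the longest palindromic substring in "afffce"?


Input: "afffce"
Checking substrings for palindromes:
  [1:4] "fff" (len 3) => palindrome
  [1:3] "ff" (len 2) => palindrome
  [2:4] "ff" (len 2) => palindrome
Longest palindromic substring: "fff" with length 3

3


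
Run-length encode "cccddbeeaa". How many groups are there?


Input: cccddbeeaa
Scanning for consecutive runs:
  Group 1: 'c' x 3 (positions 0-2)
  Group 2: 'd' x 2 (positions 3-4)
  Group 3: 'b' x 1 (positions 5-5)
  Group 4: 'e' x 2 (positions 6-7)
  Group 5: 'a' x 2 (positions 8-9)
Total groups: 5

5


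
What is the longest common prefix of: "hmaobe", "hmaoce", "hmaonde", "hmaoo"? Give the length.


Words: hmaobe, hmaoce, hmaonde, hmaoo
  Position 0: all 'h' => match
  Position 1: all 'm' => match
  Position 2: all 'a' => match
  Position 3: all 'o' => match
  Position 4: ('b', 'c', 'n', 'o') => mismatch, stop
LCP = "hmao" (length 4)

4


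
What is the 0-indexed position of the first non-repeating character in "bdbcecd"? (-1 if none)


Input: bdbcecd
Character frequencies:
  'b': 2
  'c': 2
  'd': 2
  'e': 1
Scanning left to right for freq == 1:
  Position 0 ('b'): freq=2, skip
  Position 1 ('d'): freq=2, skip
  Position 2 ('b'): freq=2, skip
  Position 3 ('c'): freq=2, skip
  Position 4 ('e'): unique! => answer = 4

4


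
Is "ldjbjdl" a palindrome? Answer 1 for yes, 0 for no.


Input: ldjbjdl
Reversed: ldjbjdl
  Compare pos 0 ('l') with pos 6 ('l'): match
  Compare pos 1 ('d') with pos 5 ('d'): match
  Compare pos 2 ('j') with pos 4 ('j'): match
Result: palindrome

1


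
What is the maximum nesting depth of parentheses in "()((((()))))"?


Input: "()((((()))))"
Tracking depth:
  Position 0 '(': depth becomes 1
  Position 1 ')': depth becomes 0
  Position 2 '(': depth becomes 1
  Position 3 '(': depth becomes 2
  Position 4 '(': depth becomes 3
  Position 5 '(': depth becomes 4
  Position 6 '(': depth becomes 5
  Position 7 ')': depth becomes 4
  Position 8 ')': depth becomes 3
  Position 9 ')': depth becomes 2
  Position 10 ')': depth becomes 1
  Position 11 ')': depth becomes 0
Maximum depth reached: 5

5


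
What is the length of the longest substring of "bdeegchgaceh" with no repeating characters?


Input: "bdeegchgaceh"
Sliding window (track last position of each char):
  Position 0 ('b'): window [0,0] length 1 -- new best
  Position 1 ('d'): window [0,1] length 2 -- new best
  Position 2 ('e'): window [0,2] length 3 -- new best
  Position 3 ('e'): repeat (last at 2), move window start to 3
  Position 3 ('e'): window [3,3] length 1
  Position 4 ('g'): window [3,4] length 2
  Position 5 ('c'): window [3,5] length 3
  Position 6 ('h'): window [3,6] length 4 -- new best
  Position 7 ('g'): repeat (last at 4), move window start to 5
  Position 7 ('g'): window [5,7] length 3
  Position 8 ('a'): window [5,8] length 4
  Position 9 ('c'): repeat (last at 5), move window start to 6
  Position 9 ('c'): window [6,9] length 4
  Position 10 ('e'): window [6,10] length 5 -- new best
  Position 11 ('h'): repeat (last at 6), move window start to 7
  Position 11 ('h'): window [7,11] length 5
Longest substring with no repeats: "hgace" with length 5

5


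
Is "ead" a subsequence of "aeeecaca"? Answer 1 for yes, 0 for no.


Check if "ead" is a subsequence of "aeeecaca"
Greedy scan:
  Position 0 ('a'): no match needed
  Position 1 ('e'): matches sub[0] = 'e'
  Position 2 ('e'): no match needed
  Position 3 ('e'): no match needed
  Position 4 ('c'): no match needed
  Position 5 ('a'): matches sub[1] = 'a'
  Position 6 ('c'): no match needed
  Position 7 ('a'): no match needed
Only matched 2/3 characters => not a subsequence

0


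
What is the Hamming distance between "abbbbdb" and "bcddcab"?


Comparing "abbbbdb" and "bcddcab" position by position:
  Position 0: 'a' vs 'b' => differ
  Position 1: 'b' vs 'c' => differ
  Position 2: 'b' vs 'd' => differ
  Position 3: 'b' vs 'd' => differ
  Position 4: 'b' vs 'c' => differ
  Position 5: 'd' vs 'a' => differ
  Position 6: 'b' vs 'b' => same
Total differences (Hamming distance): 6

6


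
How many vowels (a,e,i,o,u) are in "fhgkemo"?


Input: fhgkemo
Checking each character:
  'f' at position 0: consonant
  'h' at position 1: consonant
  'g' at position 2: consonant
  'k' at position 3: consonant
  'e' at position 4: vowel (running total: 1)
  'm' at position 5: consonant
  'o' at position 6: vowel (running total: 2)
Total vowels: 2

2


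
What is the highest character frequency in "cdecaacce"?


Input: cdecaacce
Character counts:
  'a': 2
  'c': 4
  'd': 1
  'e': 2
Maximum frequency: 4

4


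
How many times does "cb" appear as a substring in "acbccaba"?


Searching for "cb" in "acbccaba"
Scanning each position:
  Position 0: "ac" => no
  Position 1: "cb" => MATCH
  Position 2: "bc" => no
  Position 3: "cc" => no
  Position 4: "ca" => no
  Position 5: "ab" => no
  Position 6: "ba" => no
Total occurrences: 1

1


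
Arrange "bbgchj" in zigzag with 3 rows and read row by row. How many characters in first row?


Zigzag "bbgchj" into 3 rows:
Placing characters:
  'b' => row 0
  'b' => row 1
  'g' => row 2
  'c' => row 1
  'h' => row 0
  'j' => row 1
Rows:
  Row 0: "bh"
  Row 1: "bcj"
  Row 2: "g"
First row length: 2

2


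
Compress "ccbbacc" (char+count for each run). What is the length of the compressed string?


Input: ccbbacc
Runs:
  'c' x 2 => "c2"
  'b' x 2 => "b2"
  'a' x 1 => "a1"
  'c' x 2 => "c2"
Compressed: "c2b2a1c2"
Compressed length: 8

8


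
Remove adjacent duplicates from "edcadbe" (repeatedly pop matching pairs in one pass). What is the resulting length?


Input: edcadbe
Stack-based adjacent duplicate removal:
  Read 'e': push. Stack: e
  Read 'd': push. Stack: ed
  Read 'c': push. Stack: edc
  Read 'a': push. Stack: edca
  Read 'd': push. Stack: edcad
  Read 'b': push. Stack: edcadb
  Read 'e': push. Stack: edcadbe
Final stack: "edcadbe" (length 7)

7


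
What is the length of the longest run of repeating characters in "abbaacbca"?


Input: "abbaacbca"
Scanning for longest run:
  Position 1 ('b'): new char, reset run to 1
  Position 2 ('b'): continues run of 'b', length=2
  Position 3 ('a'): new char, reset run to 1
  Position 4 ('a'): continues run of 'a', length=2
  Position 5 ('c'): new char, reset run to 1
  Position 6 ('b'): new char, reset run to 1
  Position 7 ('c'): new char, reset run to 1
  Position 8 ('a'): new char, reset run to 1
Longest run: 'b' with length 2

2


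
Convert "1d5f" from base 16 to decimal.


Input: "1d5f" in base 16
Positional expansion:
  Digit '1' (value 1) x 16^3 = 4096
  Digit 'd' (value 13) x 16^2 = 3328
  Digit '5' (value 5) x 16^1 = 80
  Digit 'f' (value 15) x 16^0 = 15
Sum = 7519

7519


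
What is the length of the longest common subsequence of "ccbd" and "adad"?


LCS of "ccbd" and "adad"
DP table:
           a    d    a    d
      0    0    0    0    0
  c   0    0    0    0    0
  c   0    0    0    0    0
  b   0    0    0    0    0
  d   0    0    1    1    1
LCS length = dp[4][4] = 1

1


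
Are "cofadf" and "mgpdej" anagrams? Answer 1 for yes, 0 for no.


Strings: "cofadf", "mgpdej"
Sorted first:  acdffo
Sorted second: degjmp
Differ at position 0: 'a' vs 'd' => not anagrams

0


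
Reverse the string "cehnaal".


Input: cehnaal
Reading characters right to left:
  Position 6: 'l'
  Position 5: 'a'
  Position 4: 'a'
  Position 3: 'n'
  Position 2: 'h'
  Position 1: 'e'
  Position 0: 'c'
Reversed: laanhec

laanhec


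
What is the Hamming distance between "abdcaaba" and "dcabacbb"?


Comparing "abdcaaba" and "dcabacbb" position by position:
  Position 0: 'a' vs 'd' => differ
  Position 1: 'b' vs 'c' => differ
  Position 2: 'd' vs 'a' => differ
  Position 3: 'c' vs 'b' => differ
  Position 4: 'a' vs 'a' => same
  Position 5: 'a' vs 'c' => differ
  Position 6: 'b' vs 'b' => same
  Position 7: 'a' vs 'b' => differ
Total differences (Hamming distance): 6

6


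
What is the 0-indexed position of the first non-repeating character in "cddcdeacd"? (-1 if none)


Input: cddcdeacd
Character frequencies:
  'a': 1
  'c': 3
  'd': 4
  'e': 1
Scanning left to right for freq == 1:
  Position 0 ('c'): freq=3, skip
  Position 1 ('d'): freq=4, skip
  Position 2 ('d'): freq=4, skip
  Position 3 ('c'): freq=3, skip
  Position 4 ('d'): freq=4, skip
  Position 5 ('e'): unique! => answer = 5

5


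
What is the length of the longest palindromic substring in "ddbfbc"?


Input: "ddbfbc"
Checking substrings for palindromes:
  [2:5] "bfb" (len 3) => palindrome
  [0:2] "dd" (len 2) => palindrome
Longest palindromic substring: "bfb" with length 3

3


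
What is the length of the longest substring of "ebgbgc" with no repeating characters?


Input: "ebgbgc"
Sliding window (track last position of each char):
  Position 0 ('e'): window [0,0] length 1 -- new best
  Position 1 ('b'): window [0,1] length 2 -- new best
  Position 2 ('g'): window [0,2] length 3 -- new best
  Position 3 ('b'): repeat (last at 1), move window start to 2
  Position 3 ('b'): window [2,3] length 2
  Position 4 ('g'): repeat (last at 2), move window start to 3
  Position 4 ('g'): window [3,4] length 2
  Position 5 ('c'): window [3,5] length 3
Longest substring with no repeats: "ebg" with length 3

3


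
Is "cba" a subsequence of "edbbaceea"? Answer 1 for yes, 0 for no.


Check if "cba" is a subsequence of "edbbaceea"
Greedy scan:
  Position 0 ('e'): no match needed
  Position 1 ('d'): no match needed
  Position 2 ('b'): no match needed
  Position 3 ('b'): no match needed
  Position 4 ('a'): no match needed
  Position 5 ('c'): matches sub[0] = 'c'
  Position 6 ('e'): no match needed
  Position 7 ('e'): no match needed
  Position 8 ('a'): no match needed
Only matched 1/3 characters => not a subsequence

0


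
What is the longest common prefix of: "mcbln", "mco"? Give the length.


Words: mcbln, mco
  Position 0: all 'm' => match
  Position 1: all 'c' => match
  Position 2: ('b', 'o') => mismatch, stop
LCP = "mc" (length 2)

2


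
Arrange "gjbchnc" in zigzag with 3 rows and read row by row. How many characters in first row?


Zigzag "gjbchnc" into 3 rows:
Placing characters:
  'g' => row 0
  'j' => row 1
  'b' => row 2
  'c' => row 1
  'h' => row 0
  'n' => row 1
  'c' => row 2
Rows:
  Row 0: "gh"
  Row 1: "jcn"
  Row 2: "bc"
First row length: 2

2


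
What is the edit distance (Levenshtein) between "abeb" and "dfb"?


Computing edit distance: "abeb" -> "dfb"
DP table:
           d    f    b
      0    1    2    3
  a   1    1    2    3
  b   2    2    2    2
  e   3    3    3    3
  b   4    4    4    3
Edit distance = dp[4][3] = 3

3


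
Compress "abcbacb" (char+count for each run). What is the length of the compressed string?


Input: abcbacb
Runs:
  'a' x 1 => "a1"
  'b' x 1 => "b1"
  'c' x 1 => "c1"
  'b' x 1 => "b1"
  'a' x 1 => "a1"
  'c' x 1 => "c1"
  'b' x 1 => "b1"
Compressed: "a1b1c1b1a1c1b1"
Compressed length: 14

14


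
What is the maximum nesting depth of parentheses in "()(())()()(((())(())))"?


Input: "()(())()()(((())(())))"
Tracking depth:
  Position 0 '(': depth becomes 1
  Position 1 ')': depth becomes 0
  Position 2 '(': depth becomes 1
  Position 3 '(': depth becomes 2
  Position 4 ')': depth becomes 1
  Position 5 ')': depth becomes 0
  Position 6 '(': depth becomes 1
  Position 7 ')': depth becomes 0
  Position 8 '(': depth becomes 1
  Position 9 ')': depth becomes 0
  Position 10 '(': depth becomes 1
  Position 11 '(': depth becomes 2
  Position 12 '(': depth becomes 3
  Position 13 '(': depth becomes 4
  Position 14 ')': depth becomes 3
  Position 15 ')': depth becomes 2
  Position 16 '(': depth becomes 3
  Position 17 '(': depth becomes 4
  Position 18 ')': depth becomes 3
  Position 19 ')': depth becomes 2
  Position 20 ')': depth becomes 1
  Position 21 ')': depth becomes 0
Maximum depth reached: 4

4


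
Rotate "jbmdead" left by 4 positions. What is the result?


Input: "jbmdead", rotate left by 4
First 4 characters: "jbmd"
Remaining characters: "ead"
Concatenate remaining + first: "ead" + "jbmd" = "eadjbmd"

eadjbmd


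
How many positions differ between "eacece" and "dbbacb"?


Comparing "eacece" and "dbbacb" position by position:
  Position 0: 'e' vs 'd' => DIFFER
  Position 1: 'a' vs 'b' => DIFFER
  Position 2: 'c' vs 'b' => DIFFER
  Position 3: 'e' vs 'a' => DIFFER
  Position 4: 'c' vs 'c' => same
  Position 5: 'e' vs 'b' => DIFFER
Positions that differ: 5

5


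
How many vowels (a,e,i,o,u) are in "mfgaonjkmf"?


Input: mfgaonjkmf
Checking each character:
  'm' at position 0: consonant
  'f' at position 1: consonant
  'g' at position 2: consonant
  'a' at position 3: vowel (running total: 1)
  'o' at position 4: vowel (running total: 2)
  'n' at position 5: consonant
  'j' at position 6: consonant
  'k' at position 7: consonant
  'm' at position 8: consonant
  'f' at position 9: consonant
Total vowels: 2

2


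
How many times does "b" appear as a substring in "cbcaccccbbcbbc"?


Searching for "b" in "cbcaccccbbcbbc"
Scanning each position:
  Position 0: "c" => no
  Position 1: "b" => MATCH
  Position 2: "c" => no
  Position 3: "a" => no
  Position 4: "c" => no
  Position 5: "c" => no
  Position 6: "c" => no
  Position 7: "c" => no
  Position 8: "b" => MATCH
  Position 9: "b" => MATCH
  Position 10: "c" => no
  Position 11: "b" => MATCH
  Position 12: "b" => MATCH
  Position 13: "c" => no
Total occurrences: 5

5


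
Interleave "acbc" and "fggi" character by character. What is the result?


Interleaving "acbc" and "fggi":
  Position 0: 'a' from first, 'f' from second => "af"
  Position 1: 'c' from first, 'g' from second => "cg"
  Position 2: 'b' from first, 'g' from second => "bg"
  Position 3: 'c' from first, 'i' from second => "ci"
Result: afcgbgci

afcgbgci


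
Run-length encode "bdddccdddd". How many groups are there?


Input: bdddccdddd
Scanning for consecutive runs:
  Group 1: 'b' x 1 (positions 0-0)
  Group 2: 'd' x 3 (positions 1-3)
  Group 3: 'c' x 2 (positions 4-5)
  Group 4: 'd' x 4 (positions 6-9)
Total groups: 4

4


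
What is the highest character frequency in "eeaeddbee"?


Input: eeaeddbee
Character counts:
  'a': 1
  'b': 1
  'd': 2
  'e': 5
Maximum frequency: 5

5


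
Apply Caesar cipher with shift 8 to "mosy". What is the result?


Caesar cipher: shift "mosy" by 8
  'm' (pos 12) + 8 = pos 20 = 'u'
  'o' (pos 14) + 8 = pos 22 = 'w'
  's' (pos 18) + 8 = pos 0 = 'a'
  'y' (pos 24) + 8 = pos 6 = 'g'
Result: uwag

uwag


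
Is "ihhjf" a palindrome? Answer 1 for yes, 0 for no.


Input: ihhjf
Reversed: fjhhi
  Compare pos 0 ('i') with pos 4 ('f'): MISMATCH
  Compare pos 1 ('h') with pos 3 ('j'): MISMATCH
Result: not a palindrome

0


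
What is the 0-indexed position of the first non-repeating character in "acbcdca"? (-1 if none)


Input: acbcdca
Character frequencies:
  'a': 2
  'b': 1
  'c': 3
  'd': 1
Scanning left to right for freq == 1:
  Position 0 ('a'): freq=2, skip
  Position 1 ('c'): freq=3, skip
  Position 2 ('b'): unique! => answer = 2

2


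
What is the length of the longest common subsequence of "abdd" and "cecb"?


LCS of "abdd" and "cecb"
DP table:
           c    e    c    b
      0    0    0    0    0
  a   0    0    0    0    0
  b   0    0    0    0    1
  d   0    0    0    0    1
  d   0    0    0    0    1
LCS length = dp[4][4] = 1

1


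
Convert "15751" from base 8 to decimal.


Input: "15751" in base 8
Positional expansion:
  Digit '1' (value 1) x 8^4 = 4096
  Digit '5' (value 5) x 8^3 = 2560
  Digit '7' (value 7) x 8^2 = 448
  Digit '5' (value 5) x 8^1 = 40
  Digit '1' (value 1) x 8^0 = 1
Sum = 7145

7145


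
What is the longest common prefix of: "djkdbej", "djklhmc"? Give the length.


Words: djkdbej, djklhmc
  Position 0: all 'd' => match
  Position 1: all 'j' => match
  Position 2: all 'k' => match
  Position 3: ('d', 'l') => mismatch, stop
LCP = "djk" (length 3)

3


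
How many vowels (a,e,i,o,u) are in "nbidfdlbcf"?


Input: nbidfdlbcf
Checking each character:
  'n' at position 0: consonant
  'b' at position 1: consonant
  'i' at position 2: vowel (running total: 1)
  'd' at position 3: consonant
  'f' at position 4: consonant
  'd' at position 5: consonant
  'l' at position 6: consonant
  'b' at position 7: consonant
  'c' at position 8: consonant
  'f' at position 9: consonant
Total vowels: 1

1


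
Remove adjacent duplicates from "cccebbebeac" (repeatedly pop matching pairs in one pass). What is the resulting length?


Input: cccebbebeac
Stack-based adjacent duplicate removal:
  Read 'c': push. Stack: c
  Read 'c': matches stack top 'c' => pop. Stack: (empty)
  Read 'c': push. Stack: c
  Read 'e': push. Stack: ce
  Read 'b': push. Stack: ceb
  Read 'b': matches stack top 'b' => pop. Stack: ce
  Read 'e': matches stack top 'e' => pop. Stack: c
  Read 'b': push. Stack: cb
  Read 'e': push. Stack: cbe
  Read 'a': push. Stack: cbea
  Read 'c': push. Stack: cbeac
Final stack: "cbeac" (length 5)

5


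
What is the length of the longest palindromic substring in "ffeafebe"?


Input: "ffeafebe"
Checking substrings for palindromes:
  [5:8] "ebe" (len 3) => palindrome
  [0:2] "ff" (len 2) => palindrome
Longest palindromic substring: "ebe" with length 3

3


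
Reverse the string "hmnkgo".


Input: hmnkgo
Reading characters right to left:
  Position 5: 'o'
  Position 4: 'g'
  Position 3: 'k'
  Position 2: 'n'
  Position 1: 'm'
  Position 0: 'h'
Reversed: ogknmh

ogknmh


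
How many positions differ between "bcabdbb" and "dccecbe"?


Comparing "bcabdbb" and "dccecbe" position by position:
  Position 0: 'b' vs 'd' => DIFFER
  Position 1: 'c' vs 'c' => same
  Position 2: 'a' vs 'c' => DIFFER
  Position 3: 'b' vs 'e' => DIFFER
  Position 4: 'd' vs 'c' => DIFFER
  Position 5: 'b' vs 'b' => same
  Position 6: 'b' vs 'e' => DIFFER
Positions that differ: 5

5


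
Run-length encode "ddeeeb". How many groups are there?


Input: ddeeeb
Scanning for consecutive runs:
  Group 1: 'd' x 2 (positions 0-1)
  Group 2: 'e' x 3 (positions 2-4)
  Group 3: 'b' x 1 (positions 5-5)
Total groups: 3

3


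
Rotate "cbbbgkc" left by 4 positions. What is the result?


Input: "cbbbgkc", rotate left by 4
First 4 characters: "cbbb"
Remaining characters: "gkc"
Concatenate remaining + first: "gkc" + "cbbb" = "gkccbbb"

gkccbbb


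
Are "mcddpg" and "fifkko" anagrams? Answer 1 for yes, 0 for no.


Strings: "mcddpg", "fifkko"
Sorted first:  cddgmp
Sorted second: ffikko
Differ at position 0: 'c' vs 'f' => not anagrams

0


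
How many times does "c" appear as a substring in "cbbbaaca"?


Searching for "c" in "cbbbaaca"
Scanning each position:
  Position 0: "c" => MATCH
  Position 1: "b" => no
  Position 2: "b" => no
  Position 3: "b" => no
  Position 4: "a" => no
  Position 5: "a" => no
  Position 6: "c" => MATCH
  Position 7: "a" => no
Total occurrences: 2

2


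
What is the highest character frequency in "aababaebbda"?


Input: aababaebbda
Character counts:
  'a': 5
  'b': 4
  'd': 1
  'e': 1
Maximum frequency: 5

5


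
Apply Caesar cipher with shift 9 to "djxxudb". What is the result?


Caesar cipher: shift "djxxudb" by 9
  'd' (pos 3) + 9 = pos 12 = 'm'
  'j' (pos 9) + 9 = pos 18 = 's'
  'x' (pos 23) + 9 = pos 6 = 'g'
  'x' (pos 23) + 9 = pos 6 = 'g'
  'u' (pos 20) + 9 = pos 3 = 'd'
  'd' (pos 3) + 9 = pos 12 = 'm'
  'b' (pos 1) + 9 = pos 10 = 'k'
Result: msggdmk

msggdmk


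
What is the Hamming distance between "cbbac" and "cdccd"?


Comparing "cbbac" and "cdccd" position by position:
  Position 0: 'c' vs 'c' => same
  Position 1: 'b' vs 'd' => differ
  Position 2: 'b' vs 'c' => differ
  Position 3: 'a' vs 'c' => differ
  Position 4: 'c' vs 'd' => differ
Total differences (Hamming distance): 4

4


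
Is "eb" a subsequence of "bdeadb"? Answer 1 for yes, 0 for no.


Check if "eb" is a subsequence of "bdeadb"
Greedy scan:
  Position 0 ('b'): no match needed
  Position 1 ('d'): no match needed
  Position 2 ('e'): matches sub[0] = 'e'
  Position 3 ('a'): no match needed
  Position 4 ('d'): no match needed
  Position 5 ('b'): matches sub[1] = 'b'
All 2 characters matched => is a subsequence

1


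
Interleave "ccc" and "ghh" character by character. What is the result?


Interleaving "ccc" and "ghh":
  Position 0: 'c' from first, 'g' from second => "cg"
  Position 1: 'c' from first, 'h' from second => "ch"
  Position 2: 'c' from first, 'h' from second => "ch"
Result: cgchch

cgchch


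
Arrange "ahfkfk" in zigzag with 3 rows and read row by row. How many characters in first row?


Zigzag "ahfkfk" into 3 rows:
Placing characters:
  'a' => row 0
  'h' => row 1
  'f' => row 2
  'k' => row 1
  'f' => row 0
  'k' => row 1
Rows:
  Row 0: "af"
  Row 1: "hkk"
  Row 2: "f"
First row length: 2

2


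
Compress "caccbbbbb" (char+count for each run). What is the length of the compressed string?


Input: caccbbbbb
Runs:
  'c' x 1 => "c1"
  'a' x 1 => "a1"
  'c' x 2 => "c2"
  'b' x 5 => "b5"
Compressed: "c1a1c2b5"
Compressed length: 8

8


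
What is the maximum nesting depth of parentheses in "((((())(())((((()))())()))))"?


Input: "((((())(())((((()))())()))))"
Tracking depth:
  Position 0 '(': depth becomes 1
  Position 1 '(': depth becomes 2
  Position 2 '(': depth becomes 3
  Position 3 '(': depth becomes 4
  Position 4 '(': depth becomes 5
  Position 5 ')': depth becomes 4
  Position 6 ')': depth becomes 3
  Position 7 '(': depth becomes 4
  Position 8 '(': depth becomes 5
  Position 9 ')': depth becomes 4
  Position 10 ')': depth becomes 3
  Position 11 '(': depth becomes 4
  Position 12 '(': depth becomes 5
  Position 13 '(': depth becomes 6
  Position 14 '(': depth becomes 7
  Position 15 '(': depth becomes 8
  Position 16 ')': depth becomes 7
  Position 17 ')': depth becomes 6
  Position 18 ')': depth becomes 5
  Position 19 '(': depth becomes 6
  Position 20 ')': depth becomes 5
  Position 21 ')': depth becomes 4
  Position 22 '(': depth becomes 5
  Position 23 ')': depth becomes 4
  Position 24 ')': depth becomes 3
  Position 25 ')': depth becomes 2
  Position 26 ')': depth becomes 1
  Position 27 ')': depth becomes 0
Maximum depth reached: 8

8


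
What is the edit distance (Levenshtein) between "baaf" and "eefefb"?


Computing edit distance: "baaf" -> "eefefb"
DP table:
           e    e    f    e    f    b
      0    1    2    3    4    5    6
  b   1    1    2    3    4    5    5
  a   2    2    2    3    4    5    6
  a   3    3    3    3    4    5    6
  f   4    4    4    3    4    4    5
Edit distance = dp[4][6] = 5

5


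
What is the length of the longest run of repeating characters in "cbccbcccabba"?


Input: "cbccbcccabba"
Scanning for longest run:
  Position 1 ('b'): new char, reset run to 1
  Position 2 ('c'): new char, reset run to 1
  Position 3 ('c'): continues run of 'c', length=2
  Position 4 ('b'): new char, reset run to 1
  Position 5 ('c'): new char, reset run to 1
  Position 6 ('c'): continues run of 'c', length=2
  Position 7 ('c'): continues run of 'c', length=3
  Position 8 ('a'): new char, reset run to 1
  Position 9 ('b'): new char, reset run to 1
  Position 10 ('b'): continues run of 'b', length=2
  Position 11 ('a'): new char, reset run to 1
Longest run: 'c' with length 3

3


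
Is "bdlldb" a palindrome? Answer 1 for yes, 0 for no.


Input: bdlldb
Reversed: bdlldb
  Compare pos 0 ('b') with pos 5 ('b'): match
  Compare pos 1 ('d') with pos 4 ('d'): match
  Compare pos 2 ('l') with pos 3 ('l'): match
Result: palindrome

1


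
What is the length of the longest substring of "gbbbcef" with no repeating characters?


Input: "gbbbcef"
Sliding window (track last position of each char):
  Position 0 ('g'): window [0,0] length 1 -- new best
  Position 1 ('b'): window [0,1] length 2 -- new best
  Position 2 ('b'): repeat (last at 1), move window start to 2
  Position 2 ('b'): window [2,2] length 1
  Position 3 ('b'): repeat (last at 2), move window start to 3
  Position 3 ('b'): window [3,3] length 1
  Position 4 ('c'): window [3,4] length 2
  Position 5 ('e'): window [3,5] length 3 -- new best
  Position 6 ('f'): window [3,6] length 4 -- new best
Longest substring with no repeats: "bcef" with length 4

4


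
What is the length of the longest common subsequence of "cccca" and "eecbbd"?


LCS of "cccca" and "eecbbd"
DP table:
           e    e    c    b    b    d
      0    0    0    0    0    0    0
  c   0    0    0    1    1    1    1
  c   0    0    0    1    1    1    1
  c   0    0    0    1    1    1    1
  c   0    0    0    1    1    1    1
  a   0    0    0    1    1    1    1
LCS length = dp[5][6] = 1

1


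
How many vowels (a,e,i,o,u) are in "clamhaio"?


Input: clamhaio
Checking each character:
  'c' at position 0: consonant
  'l' at position 1: consonant
  'a' at position 2: vowel (running total: 1)
  'm' at position 3: consonant
  'h' at position 4: consonant
  'a' at position 5: vowel (running total: 2)
  'i' at position 6: vowel (running total: 3)
  'o' at position 7: vowel (running total: 4)
Total vowels: 4

4


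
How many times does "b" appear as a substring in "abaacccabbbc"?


Searching for "b" in "abaacccabbbc"
Scanning each position:
  Position 0: "a" => no
  Position 1: "b" => MATCH
  Position 2: "a" => no
  Position 3: "a" => no
  Position 4: "c" => no
  Position 5: "c" => no
  Position 6: "c" => no
  Position 7: "a" => no
  Position 8: "b" => MATCH
  Position 9: "b" => MATCH
  Position 10: "b" => MATCH
  Position 11: "c" => no
Total occurrences: 4

4


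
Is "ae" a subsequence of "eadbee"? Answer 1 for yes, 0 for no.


Check if "ae" is a subsequence of "eadbee"
Greedy scan:
  Position 0 ('e'): no match needed
  Position 1 ('a'): matches sub[0] = 'a'
  Position 2 ('d'): no match needed
  Position 3 ('b'): no match needed
  Position 4 ('e'): matches sub[1] = 'e'
  Position 5 ('e'): no match needed
All 2 characters matched => is a subsequence

1


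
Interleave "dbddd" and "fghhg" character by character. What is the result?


Interleaving "dbddd" and "fghhg":
  Position 0: 'd' from first, 'f' from second => "df"
  Position 1: 'b' from first, 'g' from second => "bg"
  Position 2: 'd' from first, 'h' from second => "dh"
  Position 3: 'd' from first, 'h' from second => "dh"
  Position 4: 'd' from first, 'g' from second => "dg"
Result: dfbgdhdhdg

dfbgdhdhdg


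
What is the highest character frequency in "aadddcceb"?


Input: aadddcceb
Character counts:
  'a': 2
  'b': 1
  'c': 2
  'd': 3
  'e': 1
Maximum frequency: 3

3


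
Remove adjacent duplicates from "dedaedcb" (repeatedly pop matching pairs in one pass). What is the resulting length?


Input: dedaedcb
Stack-based adjacent duplicate removal:
  Read 'd': push. Stack: d
  Read 'e': push. Stack: de
  Read 'd': push. Stack: ded
  Read 'a': push. Stack: deda
  Read 'e': push. Stack: dedae
  Read 'd': push. Stack: dedaed
  Read 'c': push. Stack: dedaedc
  Read 'b': push. Stack: dedaedcb
Final stack: "dedaedcb" (length 8)

8


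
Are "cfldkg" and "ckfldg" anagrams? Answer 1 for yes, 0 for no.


Strings: "cfldkg", "ckfldg"
Sorted first:  cdfgkl
Sorted second: cdfgkl
Sorted forms match => anagrams

1


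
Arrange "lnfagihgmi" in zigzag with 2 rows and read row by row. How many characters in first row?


Zigzag "lnfagihgmi" into 2 rows:
Placing characters:
  'l' => row 0
  'n' => row 1
  'f' => row 0
  'a' => row 1
  'g' => row 0
  'i' => row 1
  'h' => row 0
  'g' => row 1
  'm' => row 0
  'i' => row 1
Rows:
  Row 0: "lfghm"
  Row 1: "naigi"
First row length: 5

5


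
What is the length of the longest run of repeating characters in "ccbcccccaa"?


Input: "ccbcccccaa"
Scanning for longest run:
  Position 1 ('c'): continues run of 'c', length=2
  Position 2 ('b'): new char, reset run to 1
  Position 3 ('c'): new char, reset run to 1
  Position 4 ('c'): continues run of 'c', length=2
  Position 5 ('c'): continues run of 'c', length=3
  Position 6 ('c'): continues run of 'c', length=4
  Position 7 ('c'): continues run of 'c', length=5
  Position 8 ('a'): new char, reset run to 1
  Position 9 ('a'): continues run of 'a', length=2
Longest run: 'c' with length 5

5


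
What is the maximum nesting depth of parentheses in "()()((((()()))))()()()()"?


Input: "()()((((()()))))()()()()"
Tracking depth:
  Position 0 '(': depth becomes 1
  Position 1 ')': depth becomes 0
  Position 2 '(': depth becomes 1
  Position 3 ')': depth becomes 0
  Position 4 '(': depth becomes 1
  Position 5 '(': depth becomes 2
  Position 6 '(': depth becomes 3
  Position 7 '(': depth becomes 4
  Position 8 '(': depth becomes 5
  Position 9 ')': depth becomes 4
  Position 10 '(': depth becomes 5
  Position 11 ')': depth becomes 4
  Position 12 ')': depth becomes 3
  Position 13 ')': depth becomes 2
  Position 14 ')': depth becomes 1
  Position 15 ')': depth becomes 0
  Position 16 '(': depth becomes 1
  Position 17 ')': depth becomes 0
  Position 18 '(': depth becomes 1
  Position 19 ')': depth becomes 0
  Position 20 '(': depth becomes 1
  Position 21 ')': depth becomes 0
  Position 22 '(': depth becomes 1
  Position 23 ')': depth becomes 0
Maximum depth reached: 5

5


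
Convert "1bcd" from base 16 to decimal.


Input: "1bcd" in base 16
Positional expansion:
  Digit '1' (value 1) x 16^3 = 4096
  Digit 'b' (value 11) x 16^2 = 2816
  Digit 'c' (value 12) x 16^1 = 192
  Digit 'd' (value 13) x 16^0 = 13
Sum = 7117

7117


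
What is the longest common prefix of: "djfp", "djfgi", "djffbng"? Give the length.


Words: djfp, djfgi, djffbng
  Position 0: all 'd' => match
  Position 1: all 'j' => match
  Position 2: all 'f' => match
  Position 3: ('p', 'g', 'f') => mismatch, stop
LCP = "djf" (length 3)

3


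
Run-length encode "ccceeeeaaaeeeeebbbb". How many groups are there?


Input: ccceeeeaaaeeeeebbbb
Scanning for consecutive runs:
  Group 1: 'c' x 3 (positions 0-2)
  Group 2: 'e' x 4 (positions 3-6)
  Group 3: 'a' x 3 (positions 7-9)
  Group 4: 'e' x 5 (positions 10-14)
  Group 5: 'b' x 4 (positions 15-18)
Total groups: 5

5


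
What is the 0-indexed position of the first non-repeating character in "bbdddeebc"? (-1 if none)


Input: bbdddeebc
Character frequencies:
  'b': 3
  'c': 1
  'd': 3
  'e': 2
Scanning left to right for freq == 1:
  Position 0 ('b'): freq=3, skip
  Position 1 ('b'): freq=3, skip
  Position 2 ('d'): freq=3, skip
  Position 3 ('d'): freq=3, skip
  Position 4 ('d'): freq=3, skip
  Position 5 ('e'): freq=2, skip
  Position 6 ('e'): freq=2, skip
  Position 7 ('b'): freq=3, skip
  Position 8 ('c'): unique! => answer = 8

8


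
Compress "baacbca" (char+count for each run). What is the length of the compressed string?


Input: baacbca
Runs:
  'b' x 1 => "b1"
  'a' x 2 => "a2"
  'c' x 1 => "c1"
  'b' x 1 => "b1"
  'c' x 1 => "c1"
  'a' x 1 => "a1"
Compressed: "b1a2c1b1c1a1"
Compressed length: 12

12


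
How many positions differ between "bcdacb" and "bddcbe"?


Comparing "bcdacb" and "bddcbe" position by position:
  Position 0: 'b' vs 'b' => same
  Position 1: 'c' vs 'd' => DIFFER
  Position 2: 'd' vs 'd' => same
  Position 3: 'a' vs 'c' => DIFFER
  Position 4: 'c' vs 'b' => DIFFER
  Position 5: 'b' vs 'e' => DIFFER
Positions that differ: 4

4


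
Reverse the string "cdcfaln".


Input: cdcfaln
Reading characters right to left:
  Position 6: 'n'
  Position 5: 'l'
  Position 4: 'a'
  Position 3: 'f'
  Position 2: 'c'
  Position 1: 'd'
  Position 0: 'c'
Reversed: nlafcdc

nlafcdc


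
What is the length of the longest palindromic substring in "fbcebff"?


Input: "fbcebff"
Checking substrings for palindromes:
  [5:7] "ff" (len 2) => palindrome
Longest palindromic substring: "ff" with length 2

2


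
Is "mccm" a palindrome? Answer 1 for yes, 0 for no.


Input: mccm
Reversed: mccm
  Compare pos 0 ('m') with pos 3 ('m'): match
  Compare pos 1 ('c') with pos 2 ('c'): match
Result: palindrome

1


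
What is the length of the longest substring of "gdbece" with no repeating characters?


Input: "gdbece"
Sliding window (track last position of each char):
  Position 0 ('g'): window [0,0] length 1 -- new best
  Position 1 ('d'): window [0,1] length 2 -- new best
  Position 2 ('b'): window [0,2] length 3 -- new best
  Position 3 ('e'): window [0,3] length 4 -- new best
  Position 4 ('c'): window [0,4] length 5 -- new best
  Position 5 ('e'): repeat (last at 3), move window start to 4
  Position 5 ('e'): window [4,5] length 2
Longest substring with no repeats: "gdbec" with length 5

5


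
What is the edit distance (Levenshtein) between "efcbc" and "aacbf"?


Computing edit distance: "efcbc" -> "aacbf"
DP table:
           a    a    c    b    f
      0    1    2    3    4    5
  e   1    1    2    3    4    5
  f   2    2    2    3    4    4
  c   3    3    3    2    3    4
  b   4    4    4    3    2    3
  c   5    5    5    4    3    3
Edit distance = dp[5][5] = 3

3


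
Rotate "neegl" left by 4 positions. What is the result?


Input: "neegl", rotate left by 4
First 4 characters: "neeg"
Remaining characters: "l"
Concatenate remaining + first: "l" + "neeg" = "lneeg"

lneeg


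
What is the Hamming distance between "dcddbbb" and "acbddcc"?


Comparing "dcddbbb" and "acbddcc" position by position:
  Position 0: 'd' vs 'a' => differ
  Position 1: 'c' vs 'c' => same
  Position 2: 'd' vs 'b' => differ
  Position 3: 'd' vs 'd' => same
  Position 4: 'b' vs 'd' => differ
  Position 5: 'b' vs 'c' => differ
  Position 6: 'b' vs 'c' => differ
Total differences (Hamming distance): 5

5


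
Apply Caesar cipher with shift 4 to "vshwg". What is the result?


Caesar cipher: shift "vshwg" by 4
  'v' (pos 21) + 4 = pos 25 = 'z'
  's' (pos 18) + 4 = pos 22 = 'w'
  'h' (pos 7) + 4 = pos 11 = 'l'
  'w' (pos 22) + 4 = pos 0 = 'a'
  'g' (pos 6) + 4 = pos 10 = 'k'
Result: zwlak

zwlak


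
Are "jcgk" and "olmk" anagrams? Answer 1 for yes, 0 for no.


Strings: "jcgk", "olmk"
Sorted first:  cgjk
Sorted second: klmo
Differ at position 0: 'c' vs 'k' => not anagrams

0


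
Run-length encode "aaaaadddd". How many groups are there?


Input: aaaaadddd
Scanning for consecutive runs:
  Group 1: 'a' x 5 (positions 0-4)
  Group 2: 'd' x 4 (positions 5-8)
Total groups: 2

2


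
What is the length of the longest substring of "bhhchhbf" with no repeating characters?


Input: "bhhchhbf"
Sliding window (track last position of each char):
  Position 0 ('b'): window [0,0] length 1 -- new best
  Position 1 ('h'): window [0,1] length 2 -- new best
  Position 2 ('h'): repeat (last at 1), move window start to 2
  Position 2 ('h'): window [2,2] length 1
  Position 3 ('c'): window [2,3] length 2
  Position 4 ('h'): repeat (last at 2), move window start to 3
  Position 4 ('h'): window [3,4] length 2
  Position 5 ('h'): repeat (last at 4), move window start to 5
  Position 5 ('h'): window [5,5] length 1
  Position 6 ('b'): window [5,6] length 2
  Position 7 ('f'): window [5,7] length 3 -- new best
Longest substring with no repeats: "hbf" with length 3

3


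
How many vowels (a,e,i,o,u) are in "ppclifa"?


Input: ppclifa
Checking each character:
  'p' at position 0: consonant
  'p' at position 1: consonant
  'c' at position 2: consonant
  'l' at position 3: consonant
  'i' at position 4: vowel (running total: 1)
  'f' at position 5: consonant
  'a' at position 6: vowel (running total: 2)
Total vowels: 2

2
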